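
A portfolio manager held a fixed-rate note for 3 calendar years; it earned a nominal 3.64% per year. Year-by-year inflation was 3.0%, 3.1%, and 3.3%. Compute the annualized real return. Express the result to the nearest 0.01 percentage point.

0.49%

Cumulative inflation factor: 1.030 × 1.031 × 1.033 ≈ 1.09697.
Nominal growth factor: 1.11322. Real growth factor = 1.11322 / 1.09697 ≈ 1.01481.
Annualized: 1.01481^(1/3) − 1 ≈ 0.00491.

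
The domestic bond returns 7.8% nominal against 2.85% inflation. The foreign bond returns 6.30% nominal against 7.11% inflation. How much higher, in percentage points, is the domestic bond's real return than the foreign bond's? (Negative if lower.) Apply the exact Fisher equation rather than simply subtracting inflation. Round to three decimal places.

The domestic bond real return: 1.078/1.0285 − 1 = 4.8128%.
The foreign bond real return: 1.0630/1.0711 − 1 = -0.7562%.
Difference: 4.8128 − (-0.7562) = 5.5690 pp.

5.569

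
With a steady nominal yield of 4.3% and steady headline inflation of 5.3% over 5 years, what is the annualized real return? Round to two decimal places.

-0.95%

With constant rates the annual real return is the same each year: (1+4.3%)/(1+5.3%) − 1 = -0.00950.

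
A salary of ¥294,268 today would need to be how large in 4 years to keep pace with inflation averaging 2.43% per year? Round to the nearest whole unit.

Cumulative price-level factor: (1+2.43%)^4 ≈ 1.1008006843.
Multiplying ¥294,268 by the price-level factor gives the future nominal sum.

¥323,930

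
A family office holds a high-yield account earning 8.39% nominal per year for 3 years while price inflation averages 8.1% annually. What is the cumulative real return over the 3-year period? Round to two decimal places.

The annual real rate is (1+8.39%)/(1+8.1%) − 1 = 0.2683%.
Compounded over 3 years: (1 + 0.002683)^3 − 1 ≈ 0.00807.

0.81%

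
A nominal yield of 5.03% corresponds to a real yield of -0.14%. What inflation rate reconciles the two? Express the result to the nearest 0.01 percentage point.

5.18%

From (1+r_nom) = (1+r_real)(1+π), we get 1+π = (1 + 5.03%)/(1 − 0.14%) = 1.0503/0.9986 ≈ 1.05177.
So π ≈ 5.1772%.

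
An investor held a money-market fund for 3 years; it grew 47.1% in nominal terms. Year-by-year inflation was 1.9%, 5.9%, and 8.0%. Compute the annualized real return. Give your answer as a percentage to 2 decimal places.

Cumulative inflation factor: 1.019 × 1.059 × 1.080 ≈ 1.16545.
Nominal growth factor: 1.47100. Real growth factor = 1.47100 / 1.16545 ≈ 1.26217.
Annualized: 1.26217^(1/3) − 1 ≈ 0.08070.

8.07%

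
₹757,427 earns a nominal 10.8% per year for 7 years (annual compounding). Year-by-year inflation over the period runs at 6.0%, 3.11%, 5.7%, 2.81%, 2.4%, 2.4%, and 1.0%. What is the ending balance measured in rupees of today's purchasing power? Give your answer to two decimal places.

₹1,234,470.79

Nominal value at maturity: ₹757,427 × (1 + 10.8%)^7 ≈ ₹1,552,812.81.
Price-level factor over 7 years: 1.060 × 1.0311 × 1.057 × 1.0281 × 1.024 × 1.024 × 1.010 ≈ 1.2578773169.
The maturity value deflated by that factor is the answer in today's purchasing power.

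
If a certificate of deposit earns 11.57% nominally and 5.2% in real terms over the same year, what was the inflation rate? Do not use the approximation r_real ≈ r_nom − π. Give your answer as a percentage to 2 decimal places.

6.06%

From (1+r_nom) = (1+r_real)(1+π), we get 1+π = (1 + 11.57%)/(1 + 5.2%) = 1.1157/1.052 ≈ 1.06055.
So π ≈ 6.0551%.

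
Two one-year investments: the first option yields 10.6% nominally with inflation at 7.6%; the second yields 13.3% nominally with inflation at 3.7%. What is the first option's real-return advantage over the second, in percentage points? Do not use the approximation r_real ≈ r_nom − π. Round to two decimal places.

-6.47

The first option real return: 1.106/1.076 − 1 = 2.788%.
The second real return: 1.133/1.037 − 1 = 9.257%.
Difference: 2.788 − 9.257 = -6.469 pp.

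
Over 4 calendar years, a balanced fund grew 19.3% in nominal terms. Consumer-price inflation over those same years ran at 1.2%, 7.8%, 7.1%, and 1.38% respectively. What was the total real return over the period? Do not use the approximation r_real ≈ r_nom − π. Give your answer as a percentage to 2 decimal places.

0.72%

Cumulative inflation factor: 1.012 × 1.078 × 1.071 × 1.0138 ≈ 1.18452.
Nominal growth factor: 1.19300. Real growth factor = 1.19300 / 1.18452 ≈ 1.00716.
Total real return ≈ 0.7162%.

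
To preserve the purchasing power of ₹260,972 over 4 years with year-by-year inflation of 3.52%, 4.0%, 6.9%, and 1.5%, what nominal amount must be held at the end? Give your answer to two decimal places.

Cumulative price-level factor: 1.0352 × 1.040 × 1.069 × 1.015 ≈ 1.1681573613.
Multiplying ₹260,972 by the price-level factor gives the future nominal sum.

₹304,856.36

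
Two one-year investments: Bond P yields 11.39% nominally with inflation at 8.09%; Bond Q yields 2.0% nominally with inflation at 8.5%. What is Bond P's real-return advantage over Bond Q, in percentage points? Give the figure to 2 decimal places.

9.04

Bond P real return: 1.1139/1.0809 − 1 = 3.053%.
Bond Q real return: 1.020/1.085 − 1 = -5.991%.
Difference: 3.053 − (-5.991) = 9.044 pp.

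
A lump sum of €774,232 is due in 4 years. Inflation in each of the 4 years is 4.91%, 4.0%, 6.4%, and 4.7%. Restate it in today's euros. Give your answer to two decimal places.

Price-level factor over 4 years: 1.0491 × 1.040 × 1.064 × 1.047 ≈ 1.2154540245.
Purchasing power today: €774,232 divided by that factor.

€636,989.95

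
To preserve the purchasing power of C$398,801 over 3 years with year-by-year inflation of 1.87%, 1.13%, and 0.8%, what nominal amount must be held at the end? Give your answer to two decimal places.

Cumulative price-level factor: 1.0187 × 1.0113 × 1.008 ≈ 1.0384530005.
Multiplying C$398,801 by the price-level factor gives the future nominal sum.

C$414,136.10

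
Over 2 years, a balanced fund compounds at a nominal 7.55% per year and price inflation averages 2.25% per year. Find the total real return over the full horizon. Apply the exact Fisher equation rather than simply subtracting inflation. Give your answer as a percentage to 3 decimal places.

10.635%

The annual real rate is (1+7.55%)/(1+2.25%) − 1 = 5.1834%.
Compounded over 2 years: (1 + 0.051834)^2 − 1 ≈ 0.10635.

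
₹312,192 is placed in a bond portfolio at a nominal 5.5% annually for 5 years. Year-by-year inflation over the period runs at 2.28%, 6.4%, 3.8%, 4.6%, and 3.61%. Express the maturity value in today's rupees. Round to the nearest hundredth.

₹333,289.02

Nominal value at maturity: ₹312,192 × (1 + 5.5%)^5 ≈ ₹408,022.46.
Price-level factor over 5 years: 1.0228 × 1.064 × 1.038 × 1.046 × 1.0361 ≈ 1.2242301164.
Dividing the nominal maturity value by the price-level factor gives the value in today's money.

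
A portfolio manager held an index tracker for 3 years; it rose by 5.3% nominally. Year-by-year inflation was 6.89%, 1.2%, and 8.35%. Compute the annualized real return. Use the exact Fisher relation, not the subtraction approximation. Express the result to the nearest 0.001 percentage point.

Cumulative inflation factor: 1.0689 × 1.012 × 1.0835 ≈ 1.17205.
Nominal growth factor: 1.05300. Real growth factor = 1.05300 / 1.17205 ≈ 0.89843.
Annualized: 0.89843^(1/3) − 1 ≈ -0.03507.

-3.507%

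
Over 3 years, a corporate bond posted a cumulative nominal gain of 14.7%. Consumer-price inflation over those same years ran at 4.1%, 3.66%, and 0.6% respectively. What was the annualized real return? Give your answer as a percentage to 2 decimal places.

Cumulative inflation factor: 1.041 × 1.0366 × 1.006 ≈ 1.08558.
Nominal growth factor: 1.14700. Real growth factor = 1.14700 / 1.08558 ≈ 1.05658.
Annualized: 1.05658^(1/3) − 1 ≈ 0.01852.

1.85%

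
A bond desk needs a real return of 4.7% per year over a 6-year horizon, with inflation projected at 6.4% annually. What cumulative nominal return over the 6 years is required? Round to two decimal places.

91.13%

Required annual nominal rate: (1+4.7%)(1+6.4%) − 1 = 11.4008%.
Cumulative over 6 years: (1 + 0.114008)^6 − 1 ≈ 0.91130.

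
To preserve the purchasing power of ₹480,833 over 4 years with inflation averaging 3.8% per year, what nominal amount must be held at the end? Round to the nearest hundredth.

Cumulative price-level factor: (1+3.8%)^4 ≈ 1.1608855731.
Multiplying ₹480,833 by the price-level factor gives the future nominal sum.

₹558,192.09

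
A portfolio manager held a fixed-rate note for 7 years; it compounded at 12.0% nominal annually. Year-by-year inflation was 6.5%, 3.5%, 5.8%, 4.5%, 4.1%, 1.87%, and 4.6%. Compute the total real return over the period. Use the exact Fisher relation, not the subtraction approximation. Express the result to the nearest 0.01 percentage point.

63.53%

Cumulative inflation factor: 1.065 × 1.035 × 1.058 × 1.045 × 1.041 × 1.0187 × 1.046 ≈ 1.35183.
Nominal growth factor: 2.21068. Real growth factor = 2.21068 / 1.35183 ≈ 1.63533.
Total real return ≈ 63.5330%.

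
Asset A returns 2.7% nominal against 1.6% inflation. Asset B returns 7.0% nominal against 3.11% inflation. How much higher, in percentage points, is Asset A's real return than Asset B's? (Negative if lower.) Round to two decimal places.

-2.69

Asset A real return: 1.027/1.016 − 1 = 1.083%.
Asset B real return: 1.070/1.0311 − 1 = 3.773%.
Difference: 1.083 − 3.773 = -2.690 pp.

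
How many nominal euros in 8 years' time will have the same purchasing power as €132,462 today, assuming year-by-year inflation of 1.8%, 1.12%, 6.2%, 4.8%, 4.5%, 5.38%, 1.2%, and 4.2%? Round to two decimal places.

Cumulative price-level factor: 1.018 × 1.0112 × 1.062 × 1.048 × 1.045 × 1.0538 × 1.012 × 1.042 ≈ 1.3304340597.
The nominal amount required is €132,462 scaled up by that factor.

€176,231.96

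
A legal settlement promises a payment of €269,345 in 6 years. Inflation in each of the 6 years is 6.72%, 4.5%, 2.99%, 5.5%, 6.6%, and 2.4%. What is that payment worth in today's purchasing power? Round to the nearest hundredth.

€203,630.17

Price-level factor over 6 years: 1.0672 × 1.045 × 1.0299 × 1.055 × 1.066 × 1.024 ≈ 1.3227165457.
Purchasing power today: €269,345 divided by that factor.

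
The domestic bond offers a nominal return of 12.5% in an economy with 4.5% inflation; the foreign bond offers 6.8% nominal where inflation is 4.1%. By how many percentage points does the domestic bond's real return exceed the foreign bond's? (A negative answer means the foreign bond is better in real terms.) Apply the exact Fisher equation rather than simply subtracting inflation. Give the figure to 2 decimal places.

5.06

The domestic bond real return: 1.125/1.045 − 1 = 7.656%.
The foreign bond real return: 1.068/1.041 − 1 = 2.594%.
Difference: 7.656 − 2.594 = 5.062 pp.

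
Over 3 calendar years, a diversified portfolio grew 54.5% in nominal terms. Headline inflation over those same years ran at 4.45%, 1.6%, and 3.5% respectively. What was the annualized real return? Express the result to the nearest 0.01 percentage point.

12.05%

Cumulative inflation factor: 1.0445 × 1.016 × 1.035 ≈ 1.09835.
Nominal growth factor: 1.54500. Real growth factor = 1.54500 / 1.09835 ≈ 1.40665.
Annualized: 1.40665^(1/3) − 1 ≈ 0.12046.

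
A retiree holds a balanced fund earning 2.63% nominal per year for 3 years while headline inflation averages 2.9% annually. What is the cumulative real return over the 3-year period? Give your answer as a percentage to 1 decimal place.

-0.8%

The annual real rate is (1+2.63%)/(1+2.9%) − 1 = -0.2624%.
Compounded over 3 years: (1 + -0.002624)^3 − 1 ≈ -0.00785.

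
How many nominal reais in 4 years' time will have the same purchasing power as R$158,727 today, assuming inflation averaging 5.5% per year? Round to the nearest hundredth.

Cumulative price-level factor: (1+5.5%)^4 ≈ 1.2388246506.
The nominal amount required is R$158,727 scaled up by that factor.

R$196,634.92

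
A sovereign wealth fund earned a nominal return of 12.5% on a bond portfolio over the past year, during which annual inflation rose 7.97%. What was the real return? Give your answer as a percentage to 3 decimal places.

4.196%

Real return via the Fisher equation: (1 + 12.5%)/(1 + 7.97%) − 1 = 1.125/1.0797 − 1 ≈ 0.04196.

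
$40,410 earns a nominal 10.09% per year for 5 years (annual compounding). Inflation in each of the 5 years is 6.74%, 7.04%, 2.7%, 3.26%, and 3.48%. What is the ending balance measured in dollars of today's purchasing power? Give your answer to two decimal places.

$52,118.98

Nominal value at maturity: $40,410 × (1 + 10.09%)^5 ≈ $65,347.38.
Price-level factor over 5 years: 1.0674 × 1.0704 × 1.027 × 1.0326 × 1.0348 ≈ 1.2538115992.
Dividing the nominal maturity value by the price-level factor gives the value in today's money.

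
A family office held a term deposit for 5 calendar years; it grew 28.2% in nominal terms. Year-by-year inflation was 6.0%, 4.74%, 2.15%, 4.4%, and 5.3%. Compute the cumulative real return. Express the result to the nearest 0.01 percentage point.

Cumulative inflation factor: 1.060 × 1.0474 × 1.0215 × 1.044 × 1.053 ≈ 1.24677.
Nominal growth factor: 1.28200. Real growth factor = 1.28200 / 1.24677 ≈ 1.02826.
Total real return ≈ 2.8259%.

2.83%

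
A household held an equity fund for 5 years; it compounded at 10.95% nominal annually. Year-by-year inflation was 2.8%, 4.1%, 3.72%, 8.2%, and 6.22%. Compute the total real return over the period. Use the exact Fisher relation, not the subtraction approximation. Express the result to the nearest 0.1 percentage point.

31.8%

Cumulative inflation factor: 1.028 × 1.041 × 1.0372 × 1.082 × 1.0622 ≈ 1.27567.
Nominal growth factor: 1.68127. Real growth factor = 1.68127 / 1.27567 ≈ 1.31794.
Total real return ≈ 31.7943%.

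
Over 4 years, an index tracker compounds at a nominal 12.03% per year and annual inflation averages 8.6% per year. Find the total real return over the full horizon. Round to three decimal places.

13.245%

The annual real rate is (1+12.03%)/(1+8.6%) − 1 = 3.1584%.
Compounded over 4 years: (1 + 0.031584)^4 − 1 ≈ 0.13245.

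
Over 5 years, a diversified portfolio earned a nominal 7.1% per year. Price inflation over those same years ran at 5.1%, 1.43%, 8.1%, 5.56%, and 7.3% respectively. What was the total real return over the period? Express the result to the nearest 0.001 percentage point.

7.958%

Cumulative inflation factor: 1.051 × 1.0143 × 1.081 × 1.0556 × 1.073 ≈ 1.30525.
Nominal growth factor: 1.40912. Real growth factor = 1.40912 / 1.30525 ≈ 1.07958.
Total real return ≈ 7.9576%.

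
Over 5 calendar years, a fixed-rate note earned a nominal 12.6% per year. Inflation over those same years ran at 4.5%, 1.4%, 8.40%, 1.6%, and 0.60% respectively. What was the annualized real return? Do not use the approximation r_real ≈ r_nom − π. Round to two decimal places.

Cumulative inflation factor: 1.045 × 1.014 × 1.0840 × 1.016 × 1.0060 ≈ 1.17402.
Nominal growth factor: 1.81006. Real growth factor = 1.81006 / 1.17402 ≈ 1.54176.
Annualized: 1.54176^(1/5) − 1 ≈ 0.09044.

9.04%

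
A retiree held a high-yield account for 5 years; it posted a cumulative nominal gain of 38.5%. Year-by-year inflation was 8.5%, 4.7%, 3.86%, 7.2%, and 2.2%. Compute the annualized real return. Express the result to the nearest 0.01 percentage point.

1.39%

Cumulative inflation factor: 1.085 × 1.047 × 1.0386 × 1.072 × 1.022 ≈ 1.29262.
Nominal growth factor: 1.38500. Real growth factor = 1.38500 / 1.29262 ≈ 1.07147.
Annualized: 1.07147^(1/5) − 1 ≈ 0.01390.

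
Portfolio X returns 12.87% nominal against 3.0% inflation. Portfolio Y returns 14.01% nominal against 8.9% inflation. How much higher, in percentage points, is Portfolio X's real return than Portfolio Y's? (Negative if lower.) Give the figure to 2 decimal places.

Portfolio X real return: 1.1287/1.030 − 1 = 9.583%.
Portfolio Y real return: 1.1401/1.089 − 1 = 4.692%.
Difference: 9.583 − 4.692 = 4.891 pp.

4.89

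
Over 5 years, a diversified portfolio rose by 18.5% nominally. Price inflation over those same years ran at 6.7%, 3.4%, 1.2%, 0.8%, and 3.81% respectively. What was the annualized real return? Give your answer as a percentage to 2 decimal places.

0.28%

Cumulative inflation factor: 1.067 × 1.034 × 1.012 × 1.008 × 1.0381 ≈ 1.16833.
Nominal growth factor: 1.18500. Real growth factor = 1.18500 / 1.16833 ≈ 1.01427.
Annualized: 1.01427^(1/5) − 1 ≈ 0.00284.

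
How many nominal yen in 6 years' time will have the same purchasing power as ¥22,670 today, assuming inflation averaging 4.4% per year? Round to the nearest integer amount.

Cumulative price-level factor: (1+4.4%)^6 ≈ 1.2948008982.
The nominal amount required is ¥22,670 scaled up by that factor.

¥29,353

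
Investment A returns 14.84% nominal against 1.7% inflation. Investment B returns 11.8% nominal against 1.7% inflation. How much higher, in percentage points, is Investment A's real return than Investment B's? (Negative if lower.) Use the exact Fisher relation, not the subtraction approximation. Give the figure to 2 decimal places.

2.99

Investment A real return: 1.1484/1.017 − 1 = 12.920%.
Investment B real return: 1.118/1.017 − 1 = 9.931%.
Difference: 12.920 − 9.931 = 2.989 pp.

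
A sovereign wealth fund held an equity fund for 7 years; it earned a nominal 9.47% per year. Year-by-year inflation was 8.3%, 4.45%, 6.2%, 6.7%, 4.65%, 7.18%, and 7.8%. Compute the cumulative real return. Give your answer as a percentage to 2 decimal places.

21.55%

Cumulative inflation factor: 1.083 × 1.0445 × 1.062 × 1.067 × 1.0465 × 1.0718 × 1.078 ≈ 1.54988.
Nominal growth factor: 1.88393. Real growth factor = 1.88393 / 1.54988 ≈ 1.21554.
Total real return ≈ 21.5537%.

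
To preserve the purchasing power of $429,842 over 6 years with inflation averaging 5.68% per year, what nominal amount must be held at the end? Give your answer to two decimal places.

Cumulative price-level factor: (1+5.68%)^6 ≈ 1.3930183188.
The nominal amount required is $429,842 scaled up by that factor.

$598,777.78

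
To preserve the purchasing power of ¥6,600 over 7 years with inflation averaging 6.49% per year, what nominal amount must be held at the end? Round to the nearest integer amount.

Cumulative price-level factor: (1+6.49%)^7 ≈ 1.5529654339.
The nominal amount required is ¥6,600 scaled up by that factor.

¥10,250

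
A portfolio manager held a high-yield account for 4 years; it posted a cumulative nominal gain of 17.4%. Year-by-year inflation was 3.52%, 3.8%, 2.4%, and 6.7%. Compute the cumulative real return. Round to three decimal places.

-0.004%

Cumulative inflation factor: 1.0352 × 1.038 × 1.024 × 1.067 ≈ 1.17405.
Nominal growth factor: 1.17400. Real growth factor = 1.17400 / 1.17405 ≈ 0.99996.
Total real return ≈ -0.0041%.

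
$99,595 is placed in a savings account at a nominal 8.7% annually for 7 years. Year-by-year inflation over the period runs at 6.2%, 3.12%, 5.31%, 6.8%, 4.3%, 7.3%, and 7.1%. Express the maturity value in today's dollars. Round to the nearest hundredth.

$120,965.79

Nominal value at maturity: $99,595 × (1 + 8.7%)^7 ≈ $178,584.74.
Price-level factor over 7 years: 1.062 × 1.0312 × 1.0531 × 1.068 × 1.043 × 1.073 × 1.071 ≈ 1.4763243665.
Dividing the nominal maturity value by the price-level factor gives the value in today's money.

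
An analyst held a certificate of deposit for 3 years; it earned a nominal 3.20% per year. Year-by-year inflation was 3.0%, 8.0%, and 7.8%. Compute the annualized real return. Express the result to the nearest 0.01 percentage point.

-2.86%

Cumulative inflation factor: 1.030 × 1.080 × 1.078 ≈ 1.19917.
Nominal growth factor: 1.09910. Real growth factor = 1.09910 / 1.19917 ≈ 0.91656.
Annualized: 0.91656^(1/3) − 1 ≈ -0.02863.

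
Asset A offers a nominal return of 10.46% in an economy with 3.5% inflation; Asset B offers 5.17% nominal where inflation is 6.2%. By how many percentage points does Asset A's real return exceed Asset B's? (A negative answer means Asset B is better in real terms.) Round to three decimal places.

7.695

Asset A real return: 1.1046/1.035 − 1 = 6.7246%.
Asset B real return: 1.0517/1.062 − 1 = -0.9699%.
Difference: 6.7246 − (-0.9699) = 7.6945 pp.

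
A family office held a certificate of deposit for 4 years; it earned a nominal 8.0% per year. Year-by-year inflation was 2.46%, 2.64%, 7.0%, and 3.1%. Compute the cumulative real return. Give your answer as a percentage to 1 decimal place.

17.3%

Cumulative inflation factor: 1.0246 × 1.0264 × 1.070 × 1.031 ≈ 1.16015.
Nominal growth factor: 1.36049. Real growth factor = 1.36049 / 1.16015 ≈ 1.17269.
Total real return ≈ 17.2686%.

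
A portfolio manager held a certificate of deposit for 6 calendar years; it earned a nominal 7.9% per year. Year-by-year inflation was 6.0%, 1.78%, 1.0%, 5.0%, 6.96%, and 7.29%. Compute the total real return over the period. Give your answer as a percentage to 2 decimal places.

Cumulative inflation factor: 1.060 × 1.0178 × 1.010 × 1.050 × 1.0696 × 1.0729 ≈ 1.31298.
Nominal growth factor: 1.57808. Real growth factor = 1.57808 / 1.31298 ≈ 1.20190.
Total real return ≈ 20.1902%.

20.19%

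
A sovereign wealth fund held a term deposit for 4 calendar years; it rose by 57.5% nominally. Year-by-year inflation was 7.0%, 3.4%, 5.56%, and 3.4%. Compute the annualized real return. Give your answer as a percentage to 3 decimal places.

Cumulative inflation factor: 1.070 × 1.034 × 1.0556 × 1.034 ≈ 1.20760.
Nominal growth factor: 1.57500. Real growth factor = 1.57500 / 1.20760 ≈ 1.30424.
Annualized: 1.30424^(1/4) − 1 ≈ 0.06866.

6.866%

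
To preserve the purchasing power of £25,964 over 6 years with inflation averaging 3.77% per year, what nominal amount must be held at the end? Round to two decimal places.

Cumulative price-level factor: (1+3.77%)^6 ≈ 1.2486217634.
Multiplying £25,964 by the price-level factor gives the future nominal sum.

£32,419.22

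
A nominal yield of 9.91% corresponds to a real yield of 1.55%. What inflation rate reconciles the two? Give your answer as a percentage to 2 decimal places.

From (1+r_nom) = (1+r_real)(1+π), we get 1+π = (1 + 9.91%)/(1 + 1.55%) = 1.0991/1.0155 ≈ 1.08232.
So π ≈ 8.2324%.

8.23%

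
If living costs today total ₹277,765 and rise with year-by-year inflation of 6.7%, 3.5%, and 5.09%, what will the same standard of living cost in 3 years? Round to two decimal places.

Cumulative price-level factor: 1.067 × 1.035 × 1.0509 = 1.1605561605.
The nominal amount required is ₹277,765 scaled up by that factor.

₹322,361.88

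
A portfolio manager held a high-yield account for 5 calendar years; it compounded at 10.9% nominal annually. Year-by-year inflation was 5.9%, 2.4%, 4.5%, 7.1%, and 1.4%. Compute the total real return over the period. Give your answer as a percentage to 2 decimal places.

36.31%

Cumulative inflation factor: 1.059 × 1.024 × 1.045 × 1.071 × 1.014 ≈ 1.23066.
Nominal growth factor: 1.67748. Real growth factor = 1.67748 / 1.23066 ≈ 1.36307.
Total real return ≈ 36.3070%.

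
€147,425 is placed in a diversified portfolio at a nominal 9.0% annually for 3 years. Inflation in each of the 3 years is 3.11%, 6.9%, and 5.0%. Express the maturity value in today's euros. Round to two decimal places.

Nominal value at maturity: €147,425 × (1 + 9.0%)^3 ≈ €190,919.65.
Price-level factor over 3 years: 1.0311 × 1.069 × 1.050 = 1.157358195.
The maturity value deflated by that factor is the answer in today's purchasing power.

€164,961.59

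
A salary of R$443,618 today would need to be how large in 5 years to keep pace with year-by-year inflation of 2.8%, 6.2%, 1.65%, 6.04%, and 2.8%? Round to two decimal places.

R$536,657.26

Cumulative price-level factor: 1.028 × 1.062 × 1.0165 × 1.0604 × 1.028 ≈ 1.2097283211.
Multiplying R$443,618 by the price-level factor gives the future nominal sum.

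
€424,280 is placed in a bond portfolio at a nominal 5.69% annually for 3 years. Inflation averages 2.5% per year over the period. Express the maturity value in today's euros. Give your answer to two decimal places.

Nominal value at maturity: €424,280 × (1 + 5.69%)^3 ≈ €500,903.72.
Price-level factor over 3 years: (1 + 2.5%)^3 = 1.076890625.
Dividing the nominal maturity value by the price-level factor gives the value in today's money.

€465,138.90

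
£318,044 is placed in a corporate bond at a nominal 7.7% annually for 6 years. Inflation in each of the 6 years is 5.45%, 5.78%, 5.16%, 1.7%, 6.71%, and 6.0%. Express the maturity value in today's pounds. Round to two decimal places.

£367,831.37

Nominal value at maturity: £318,044 × (1 + 7.7%)^6 ≈ £496,342.46.
Price-level factor over 6 years: 1.0545 × 1.0578 × 1.0516 × 1.017 × 1.0671 × 1.060 ≈ 1.3493750081.
The maturity value deflated by that factor is the answer in today's purchasing power.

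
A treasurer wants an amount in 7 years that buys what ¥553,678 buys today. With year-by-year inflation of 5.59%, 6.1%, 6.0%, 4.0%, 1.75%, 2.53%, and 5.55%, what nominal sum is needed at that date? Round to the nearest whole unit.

Cumulative price-level factor: 1.0559 × 1.061 × 1.060 × 1.040 × 1.0175 × 1.0253 × 1.0555 ≈ 1.3599438934.
The nominal amount required is ¥553,678 scaled up by that factor.

¥752,971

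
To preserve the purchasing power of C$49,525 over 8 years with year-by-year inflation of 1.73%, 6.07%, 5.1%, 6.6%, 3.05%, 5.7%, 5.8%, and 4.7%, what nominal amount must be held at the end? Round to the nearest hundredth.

C$72,240.60

Cumulative price-level factor: 1.0173 × 1.0607 × 1.051 × 1.066 × 1.0305 × 1.057 × 1.058 × 1.047 ≈ 1.4586693814.
The nominal amount required is C$49,525 scaled up by that factor.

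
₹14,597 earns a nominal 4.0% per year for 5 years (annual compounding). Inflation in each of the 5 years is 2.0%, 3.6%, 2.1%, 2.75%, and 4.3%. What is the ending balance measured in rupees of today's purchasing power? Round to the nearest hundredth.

Nominal value at maturity: ₹14,597 × (1 + 4.0%)^5 ≈ ₹17,759.48.
Price-level factor over 5 years: 1.020 × 1.036 × 1.021 × 1.0275 × 1.043 ≈ 1.1562501664.
Dividing the nominal maturity value by the price-level factor gives the value in today's money.

₹15,359.55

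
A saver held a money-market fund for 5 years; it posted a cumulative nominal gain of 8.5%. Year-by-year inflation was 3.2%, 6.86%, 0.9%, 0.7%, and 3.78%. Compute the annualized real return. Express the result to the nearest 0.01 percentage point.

-1.38%

Cumulative inflation factor: 1.032 × 1.0686 × 1.009 × 1.007 × 1.0378 ≈ 1.16286.
Nominal growth factor: 1.08500. Real growth factor = 1.08500 / 1.16286 ≈ 0.93304.
Annualized: 0.93304^(1/5) − 1 ≈ -0.01377.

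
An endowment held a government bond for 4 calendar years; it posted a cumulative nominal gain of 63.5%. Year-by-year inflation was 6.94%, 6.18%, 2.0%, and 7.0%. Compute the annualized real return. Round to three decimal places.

Cumulative inflation factor: 1.0694 × 1.0618 × 1.020 × 1.070 ≈ 1.23927.
Nominal growth factor: 1.63500. Real growth factor = 1.63500 / 1.23927 ≈ 1.31932.
Annualized: 1.31932^(1/4) − 1 ≈ 0.07174.

7.174%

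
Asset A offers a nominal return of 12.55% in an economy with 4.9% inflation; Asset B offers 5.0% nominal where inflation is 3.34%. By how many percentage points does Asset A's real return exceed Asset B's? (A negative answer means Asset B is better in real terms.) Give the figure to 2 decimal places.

5.69

Asset A real return: 1.1255/1.049 − 1 = 7.293%.
Asset B real return: 1.050/1.0334 − 1 = 1.606%.
Difference: 7.293 − 1.606 = 5.687 pp.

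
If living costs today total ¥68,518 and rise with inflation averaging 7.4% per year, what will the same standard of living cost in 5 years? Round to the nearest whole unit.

Cumulative price-level factor: (1+7.4%)^5 ≈ 1.4289643919.
The nominal amount required is ¥68,518 scaled up by that factor.

¥97,910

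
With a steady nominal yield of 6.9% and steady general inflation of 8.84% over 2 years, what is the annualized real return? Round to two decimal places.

With constant rates the annual real return is the same each year: (1+6.9%)/(1+8.84%) − 1 = -0.01782.

-1.78%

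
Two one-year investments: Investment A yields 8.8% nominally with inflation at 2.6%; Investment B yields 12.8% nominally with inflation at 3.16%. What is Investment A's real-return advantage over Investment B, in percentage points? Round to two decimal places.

-3.30

Investment A real return: 1.088/1.026 − 1 = 6.043%.
Investment B real return: 1.128/1.0316 − 1 = 9.345%.
Difference: 6.043 − 9.345 = -3.302 pp.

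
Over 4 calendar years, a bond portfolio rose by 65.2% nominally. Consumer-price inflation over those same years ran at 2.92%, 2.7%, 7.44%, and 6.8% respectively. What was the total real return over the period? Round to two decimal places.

Cumulative inflation factor: 1.0292 × 1.027 × 1.0744 × 1.068 ≈ 1.21285.
Nominal growth factor: 1.65200. Real growth factor = 1.65200 / 1.21285 ≈ 1.36208.
Total real return ≈ 36.2080%.

36.21%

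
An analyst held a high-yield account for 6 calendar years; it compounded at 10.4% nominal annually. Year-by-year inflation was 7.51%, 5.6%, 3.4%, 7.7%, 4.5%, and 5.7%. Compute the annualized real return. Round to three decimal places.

Cumulative inflation factor: 1.0751 × 1.056 × 1.034 × 1.077 × 1.045 × 1.057 ≈ 1.39650.
Nominal growth factor: 1.81057. Real growth factor = 1.81057 / 1.39650 ≈ 1.29650.
Annualized: 1.29650^(1/6) − 1 ≈ 0.04423.

4.423%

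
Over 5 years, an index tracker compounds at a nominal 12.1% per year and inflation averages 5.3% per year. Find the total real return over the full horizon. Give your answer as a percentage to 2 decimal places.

36.74%

The annual real rate is (1+12.1%)/(1+5.3%) − 1 = 6.4577%.
Compounded over 5 years: (1 + 0.064577)^5 − 1 ≈ 0.36737.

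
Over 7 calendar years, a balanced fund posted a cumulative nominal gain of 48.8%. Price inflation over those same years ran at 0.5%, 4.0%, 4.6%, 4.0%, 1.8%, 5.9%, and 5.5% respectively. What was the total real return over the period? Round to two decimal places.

15.06%

Cumulative inflation factor: 1.005 × 1.040 × 1.046 × 1.040 × 1.018 × 1.059 × 1.055 ≈ 1.29318.
Nominal growth factor: 1.48800. Real growth factor = 1.48800 / 1.29318 ≈ 1.15065.
Total real return ≈ 15.0648%.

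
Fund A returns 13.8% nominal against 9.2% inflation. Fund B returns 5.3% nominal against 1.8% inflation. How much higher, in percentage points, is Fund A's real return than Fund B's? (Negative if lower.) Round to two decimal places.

Fund A real return: 1.138/1.092 − 1 = 4.212%.
Fund B real return: 1.053/1.018 − 1 = 3.438%.
Difference: 4.212 − 3.438 = 0.774 pp.

0.77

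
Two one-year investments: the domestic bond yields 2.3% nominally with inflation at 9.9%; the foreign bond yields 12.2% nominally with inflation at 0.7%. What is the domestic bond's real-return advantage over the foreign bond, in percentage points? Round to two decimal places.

-18.34

The domestic bond real return: 1.023/1.099 − 1 = -6.915%.
The foreign bond real return: 1.122/1.007 − 1 = 11.420%.
Difference: -6.915 − 11.420 = -18.335 pp.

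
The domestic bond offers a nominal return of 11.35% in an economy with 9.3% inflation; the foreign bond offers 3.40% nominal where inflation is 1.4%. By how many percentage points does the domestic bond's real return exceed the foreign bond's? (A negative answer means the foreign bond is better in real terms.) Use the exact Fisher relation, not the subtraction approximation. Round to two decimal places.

The domestic bond real return: 1.1135/1.093 − 1 = 1.876%.
The foreign bond real return: 1.0340/1.014 − 1 = 1.972%.
Difference: 1.876 − 1.972 = -0.096 pp.

-0.10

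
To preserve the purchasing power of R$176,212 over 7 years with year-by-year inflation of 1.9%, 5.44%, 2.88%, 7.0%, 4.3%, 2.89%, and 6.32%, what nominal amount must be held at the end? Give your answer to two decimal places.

Cumulative price-level factor: 1.019 × 1.0544 × 1.0288 × 1.070 × 1.043 × 1.0289 × 1.0632 ≈ 1.3494809497.
The nominal amount required is R$176,212 scaled up by that factor.

R$237,794.74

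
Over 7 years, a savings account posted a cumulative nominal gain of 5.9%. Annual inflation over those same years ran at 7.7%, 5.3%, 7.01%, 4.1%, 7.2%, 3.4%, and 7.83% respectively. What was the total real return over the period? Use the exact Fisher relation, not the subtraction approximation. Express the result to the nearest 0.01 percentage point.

Cumulative inflation factor: 1.077 × 1.053 × 1.0701 × 1.041 × 1.072 × 1.034 × 1.0783 ≈ 1.50999.
Nominal growth factor: 1.05900. Real growth factor = 1.05900 / 1.50999 ≈ 0.70133.
Total real return ≈ -29.8671%.

-29.87%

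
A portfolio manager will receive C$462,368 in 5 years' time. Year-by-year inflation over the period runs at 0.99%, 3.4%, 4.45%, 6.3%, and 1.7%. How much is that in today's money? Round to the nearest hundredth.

Price-level factor over 5 years: 1.0099 × 1.034 × 1.0445 × 1.063 × 1.017 ≈ 1.1791296842.
Purchasing power today: C$462,368 divided by that factor.

C$392,126.50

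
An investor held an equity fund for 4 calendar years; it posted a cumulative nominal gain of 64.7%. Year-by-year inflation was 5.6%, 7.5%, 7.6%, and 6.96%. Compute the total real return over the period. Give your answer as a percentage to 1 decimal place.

Cumulative inflation factor: 1.056 × 1.075 × 1.076 × 1.0696 ≈ 1.30649.
Nominal growth factor: 1.64700. Real growth factor = 1.64700 / 1.30649 ≈ 1.26063.
Total real return ≈ 26.0630%.

26.1%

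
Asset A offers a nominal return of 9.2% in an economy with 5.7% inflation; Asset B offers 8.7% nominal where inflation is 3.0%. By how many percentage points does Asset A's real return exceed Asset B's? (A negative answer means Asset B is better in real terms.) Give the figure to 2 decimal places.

Asset A real return: 1.092/1.057 − 1 = 3.311%.
Asset B real return: 1.087/1.030 − 1 = 5.534%.
Difference: 3.311 − 5.534 = -2.223 pp.

-2.22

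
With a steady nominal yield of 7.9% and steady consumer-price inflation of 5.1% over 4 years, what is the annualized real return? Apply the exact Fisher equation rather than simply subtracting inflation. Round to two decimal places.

With constant rates the annual real return is the same each year: (1+7.9%)/(1+5.1%) − 1 = 0.02664.

2.66%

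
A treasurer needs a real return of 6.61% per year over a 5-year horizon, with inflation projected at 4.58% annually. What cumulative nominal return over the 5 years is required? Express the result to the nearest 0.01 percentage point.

72.28%

Required annual nominal rate: (1+6.61%)(1+4.58%) − 1 = 11.492738%.
Cumulative over 5 years: (1 + 0.11492738)^5 − 1 ≈ 0.72279.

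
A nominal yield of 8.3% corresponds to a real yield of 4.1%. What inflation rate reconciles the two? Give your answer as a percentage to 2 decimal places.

From (1+r_nom) = (1+r_real)(1+π), we get 1+π = (1 + 8.3%)/(1 + 4.1%) = 1.083/1.041 ≈ 1.04035.
So π ≈ 4.0346%.

4.03%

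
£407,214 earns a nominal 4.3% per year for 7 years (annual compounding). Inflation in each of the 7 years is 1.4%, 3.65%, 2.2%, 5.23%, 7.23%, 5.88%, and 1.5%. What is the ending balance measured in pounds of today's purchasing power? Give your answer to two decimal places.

Nominal value at maturity: £407,214 × (1 + 4.3%)^7 ≈ £546,780.30.
Price-level factor over 7 years: 1.014 × 1.0365 × 1.022 × 1.0523 × 1.0723 × 1.0588 × 1.015 ≈ 1.3025488161.
The maturity value deflated by that factor is the answer in today's purchasing power.

£419,777.20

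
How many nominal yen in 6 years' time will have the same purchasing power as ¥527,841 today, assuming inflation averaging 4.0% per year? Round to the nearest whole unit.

Cumulative price-level factor: (1+4.0%)^6 ≈ 1.2653190185.
The nominal amount required is ¥527,841 scaled up by that factor.

¥667,887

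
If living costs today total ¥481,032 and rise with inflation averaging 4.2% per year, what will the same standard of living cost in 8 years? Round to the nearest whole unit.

Cumulative price-level factor: (1+4.2%)^8 ≈ 1.3897662210.
Multiplying ¥481,032 by the price-level factor gives the future nominal sum.

¥668,522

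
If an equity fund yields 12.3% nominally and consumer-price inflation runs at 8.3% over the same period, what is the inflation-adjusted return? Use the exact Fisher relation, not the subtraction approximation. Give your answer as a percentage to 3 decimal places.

Real return via the Fisher equation: (1 + 12.3%)/(1 + 8.3%) − 1 = 1.123/1.083 − 1 ≈ 0.03693.

3.693%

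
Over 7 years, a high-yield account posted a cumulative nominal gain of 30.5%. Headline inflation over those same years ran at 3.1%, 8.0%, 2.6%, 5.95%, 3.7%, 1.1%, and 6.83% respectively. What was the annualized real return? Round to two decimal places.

-0.54%

Cumulative inflation factor: 1.031 × 1.080 × 1.026 × 1.0595 × 1.037 × 1.011 × 1.0683 ≈ 1.35567.
Nominal growth factor: 1.30500. Real growth factor = 1.30500 / 1.35567 ≈ 0.96262.
Annualized: 0.96262^(1/7) − 1 ≈ -0.00543.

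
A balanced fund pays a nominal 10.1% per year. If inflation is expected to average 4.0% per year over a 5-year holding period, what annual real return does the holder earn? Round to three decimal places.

With constant rates the annual real return is the same each year: (1+10.1%)/(1+4.0%) − 1 = 0.05865.

5.865%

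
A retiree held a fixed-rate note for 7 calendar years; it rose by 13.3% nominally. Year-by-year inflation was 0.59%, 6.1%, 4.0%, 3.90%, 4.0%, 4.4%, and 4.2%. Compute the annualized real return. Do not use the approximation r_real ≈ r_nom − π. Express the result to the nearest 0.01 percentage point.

-2.00%

Cumulative inflation factor: 1.0059 × 1.061 × 1.040 × 1.0390 × 1.040 × 1.044 × 1.042 ≈ 1.30473.
Nominal growth factor: 1.13300. Real growth factor = 1.13300 / 1.30473 ≈ 0.86838.
Annualized: 0.86838^(1/7) − 1 ≈ -0.01996.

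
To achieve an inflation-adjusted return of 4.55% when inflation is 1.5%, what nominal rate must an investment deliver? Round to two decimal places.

By the Fisher equation, 1 + r_nom = (1 + 4.55%)(1 + 1.5%) = 1.0455 × 1.015 = 1.0611825.
So r_nom = 6.11825%.

6.12%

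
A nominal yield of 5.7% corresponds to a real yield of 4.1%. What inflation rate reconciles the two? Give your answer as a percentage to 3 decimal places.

From (1+r_nom) = (1+r_real)(1+π), we get 1+π = (1 + 5.7%)/(1 + 4.1%) = 1.057/1.041 ≈ 1.01537.
So π ≈ 1.5370%.

1.537%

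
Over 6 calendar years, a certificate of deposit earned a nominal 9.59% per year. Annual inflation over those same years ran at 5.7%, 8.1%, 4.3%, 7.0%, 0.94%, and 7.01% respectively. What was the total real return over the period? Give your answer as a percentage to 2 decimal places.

Cumulative inflation factor: 1.057 × 1.081 × 1.043 × 1.070 × 1.0094 × 1.0701 ≈ 1.37739.
Nominal growth factor: 1.73231. Real growth factor = 1.73231 / 1.37739 ≈ 1.25768.
Total real return ≈ 25.7677%.

25.77%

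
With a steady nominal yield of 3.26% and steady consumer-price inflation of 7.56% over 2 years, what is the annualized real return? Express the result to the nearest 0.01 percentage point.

With constant rates the annual real return is the same each year: (1+3.26%)/(1+7.56%) − 1 = -0.03998.

-4.00%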